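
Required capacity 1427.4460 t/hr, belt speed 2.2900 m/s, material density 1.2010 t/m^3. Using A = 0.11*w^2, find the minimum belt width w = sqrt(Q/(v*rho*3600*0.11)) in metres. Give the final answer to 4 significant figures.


A_req = 1427.4460 / (2.2900 * 1.2010 * 3600) = 0.144171 m^2
w = sqrt(0.144171 / 0.11)
w = 1.145 m


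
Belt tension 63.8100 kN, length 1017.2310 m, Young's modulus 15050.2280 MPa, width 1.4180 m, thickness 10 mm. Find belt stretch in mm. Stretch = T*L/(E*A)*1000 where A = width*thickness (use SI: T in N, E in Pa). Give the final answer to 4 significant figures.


A = 1.4180 * 0.01 = 0.01418 m^2
Stretch = 63.8100*1000 * 1017.2310 / (15050.2280e6 * 0.01418) * 1000
Stretch = 304.2 mm


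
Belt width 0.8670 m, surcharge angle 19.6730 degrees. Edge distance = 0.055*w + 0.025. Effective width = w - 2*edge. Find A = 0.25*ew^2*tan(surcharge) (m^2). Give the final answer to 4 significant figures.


edge = 0.055*0.8670 + 0.025 = 0.072685 m
ew = 0.8670 - 2*0.072685 = 0.72163 m
A = 0.25 * 0.72163^2 * tan(19.6730 deg)
A = 0.04654 m^2


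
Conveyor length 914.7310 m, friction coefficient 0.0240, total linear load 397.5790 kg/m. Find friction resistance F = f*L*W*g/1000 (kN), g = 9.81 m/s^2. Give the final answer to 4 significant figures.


F = 0.0240 * 914.7310 * 397.5790 * 9.81 / 1000
F = 85.62 kN


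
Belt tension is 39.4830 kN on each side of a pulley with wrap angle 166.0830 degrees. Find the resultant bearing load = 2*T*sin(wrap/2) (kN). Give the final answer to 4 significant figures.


F = 2 * 39.4830 * sin(166.0830/2 deg)
F = 78.38 kN


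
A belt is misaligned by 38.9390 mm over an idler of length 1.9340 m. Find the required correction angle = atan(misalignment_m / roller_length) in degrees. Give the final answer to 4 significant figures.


misalign_m = 38.9390 / 1000 = 0.038939 m
angle = atan(0.038939 / 1.9340)
angle = 1.153 deg


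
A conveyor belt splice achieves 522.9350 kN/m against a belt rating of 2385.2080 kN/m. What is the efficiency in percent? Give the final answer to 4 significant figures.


Eff = 522.9350 / 2385.2080 * 100
Eff = 21.92 %


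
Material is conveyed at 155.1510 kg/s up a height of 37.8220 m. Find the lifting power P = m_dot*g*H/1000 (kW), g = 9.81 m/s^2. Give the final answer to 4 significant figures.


P = 155.1510 * 9.81 * 37.8220 / 1000
P = 57.57 kW


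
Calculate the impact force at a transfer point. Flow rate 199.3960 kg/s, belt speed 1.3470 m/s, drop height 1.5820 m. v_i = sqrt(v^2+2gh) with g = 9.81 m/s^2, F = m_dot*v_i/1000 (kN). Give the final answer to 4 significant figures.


v_i = sqrt(1.3470^2 + 2*9.81*1.5820) = 5.73178 m/s
F = 199.3960 * 5.73178 / 1000
F = 1.143 kN


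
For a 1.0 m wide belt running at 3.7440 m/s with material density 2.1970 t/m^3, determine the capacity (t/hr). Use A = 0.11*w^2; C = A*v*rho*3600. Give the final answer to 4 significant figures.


A = 0.11 * 1.0^2 = 0.11 m^2
C = 0.11 * 3.7440 * 2.1970 * 3600
C = 3257 t/hr


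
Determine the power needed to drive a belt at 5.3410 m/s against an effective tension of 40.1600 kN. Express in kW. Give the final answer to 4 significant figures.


P = Te * v = 40.1600 * 5.3410
P = 214.5 kW


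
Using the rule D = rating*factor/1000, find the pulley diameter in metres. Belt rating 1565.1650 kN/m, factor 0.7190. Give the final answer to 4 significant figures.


D = 1565.1650 * 0.7190 / 1000
D = 1.125 m


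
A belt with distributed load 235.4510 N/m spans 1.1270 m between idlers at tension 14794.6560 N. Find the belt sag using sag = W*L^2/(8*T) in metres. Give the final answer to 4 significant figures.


sag = 235.4510 * 1.1270^2 / (8 * 14794.6560)
sag = 0.002527 m


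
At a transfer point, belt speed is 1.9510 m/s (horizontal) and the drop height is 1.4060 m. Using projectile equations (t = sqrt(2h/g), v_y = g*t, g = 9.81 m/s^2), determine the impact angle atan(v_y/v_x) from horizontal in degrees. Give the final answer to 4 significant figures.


t = sqrt(2*1.4060/9.81) = 0.535394 s
v_y = 9.81 * 0.535394 = 5.25222 m/s
angle = atan(5.25222 / 1.9510) = 69.62 deg


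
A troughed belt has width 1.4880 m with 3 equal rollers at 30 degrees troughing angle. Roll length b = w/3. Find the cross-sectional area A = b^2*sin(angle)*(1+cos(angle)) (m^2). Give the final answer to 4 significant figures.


b = 1.4880/3 = 0.496 m
A = 0.496^2 * sin(30 deg) * (1 + cos(30 deg))
A = 0.2295 m^2


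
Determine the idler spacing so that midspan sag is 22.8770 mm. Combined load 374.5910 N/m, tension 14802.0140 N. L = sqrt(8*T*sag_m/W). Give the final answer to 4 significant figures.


sag = 22.8770/1000 = 0.022877 m
L = sqrt(8 * 14802.0140 * 0.022877 / 374.5910)
L = 2.689 m


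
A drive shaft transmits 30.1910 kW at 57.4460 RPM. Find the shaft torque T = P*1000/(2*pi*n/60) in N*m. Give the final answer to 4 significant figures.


omega = 2*pi*57.4460/60 = 6.01573 rad/s
T = 30.1910*1000 / 6.01573
T = 5019 N*m


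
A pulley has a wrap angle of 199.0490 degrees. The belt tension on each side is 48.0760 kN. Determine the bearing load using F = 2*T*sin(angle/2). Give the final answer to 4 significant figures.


F = 2 * 48.0760 * sin(199.0490/2 deg)
F = 94.83 kN


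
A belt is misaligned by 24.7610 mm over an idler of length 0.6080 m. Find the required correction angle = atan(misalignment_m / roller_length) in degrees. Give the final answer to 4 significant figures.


misalign_m = 24.7610 / 1000 = 0.024761 m
angle = atan(0.024761 / 0.6080)
angle = 2.332 deg


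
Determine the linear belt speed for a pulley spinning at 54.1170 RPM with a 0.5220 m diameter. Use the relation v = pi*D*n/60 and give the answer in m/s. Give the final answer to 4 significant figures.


v = pi * 0.5220 * 54.1170 / 60
v = 1.479 m/s


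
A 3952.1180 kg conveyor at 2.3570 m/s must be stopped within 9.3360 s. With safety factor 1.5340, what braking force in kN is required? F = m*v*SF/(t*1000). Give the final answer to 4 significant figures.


F = 3952.1180 * 2.3570 / 9.3360 * 1.5340 / 1000
F = 1.531 kN


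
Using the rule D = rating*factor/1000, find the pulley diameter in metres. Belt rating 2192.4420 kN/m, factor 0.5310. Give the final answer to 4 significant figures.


D = 2192.4420 * 0.5310 / 1000
D = 1.164 m


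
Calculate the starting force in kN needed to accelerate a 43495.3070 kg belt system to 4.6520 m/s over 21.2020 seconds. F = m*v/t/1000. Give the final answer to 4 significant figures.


F = 43495.3070 * 4.6520 / 21.2020 / 1000
F = 9.543 kN


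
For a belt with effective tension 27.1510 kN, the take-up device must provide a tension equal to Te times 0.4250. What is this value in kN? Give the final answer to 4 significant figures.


T_tu = 27.1510 * 0.4250
T_tu = 11.54 kN


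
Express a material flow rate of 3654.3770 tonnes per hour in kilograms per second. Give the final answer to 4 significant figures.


m_dot = 3654.3770 * 1000 / 3600
m_dot = 1015 kg/s


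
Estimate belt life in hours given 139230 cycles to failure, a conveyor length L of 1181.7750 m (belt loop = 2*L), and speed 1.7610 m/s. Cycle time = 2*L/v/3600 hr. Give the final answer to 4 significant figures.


cycle_time = 2 * 1181.7750 / 1.7610 / 3600 = 0.372823 hr
life = 139230 * 0.372823 = 51910 hours


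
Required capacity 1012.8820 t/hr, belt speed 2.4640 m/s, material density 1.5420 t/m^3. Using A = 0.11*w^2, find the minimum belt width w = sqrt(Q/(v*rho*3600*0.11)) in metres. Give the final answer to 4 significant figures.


A_req = 1012.8820 / (2.4640 * 1.5420 * 3600) = 0.0740511 m^2
w = sqrt(0.0740511 / 0.11)
w = 0.8205 m


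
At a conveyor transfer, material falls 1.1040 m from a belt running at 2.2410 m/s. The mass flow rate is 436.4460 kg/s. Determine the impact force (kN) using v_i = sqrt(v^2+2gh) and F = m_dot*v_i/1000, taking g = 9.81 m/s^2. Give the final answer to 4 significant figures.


v_i = sqrt(2.2410^2 + 2*9.81*1.1040) = 5.16552 m/s
F = 436.4460 * 5.16552 / 1000
F = 2.254 kN


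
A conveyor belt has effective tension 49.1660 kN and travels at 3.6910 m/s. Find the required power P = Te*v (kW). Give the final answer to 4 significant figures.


P = Te * v = 49.1660 * 3.6910
P = 181.5 kW


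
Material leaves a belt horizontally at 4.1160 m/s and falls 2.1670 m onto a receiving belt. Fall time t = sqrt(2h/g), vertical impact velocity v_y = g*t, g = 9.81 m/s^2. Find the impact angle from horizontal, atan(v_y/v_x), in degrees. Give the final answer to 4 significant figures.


t = sqrt(2*2.1670/9.81) = 0.664676 s
v_y = 9.81 * 0.664676 = 6.52047 m/s
angle = atan(6.52047 / 4.1160) = 57.74 deg


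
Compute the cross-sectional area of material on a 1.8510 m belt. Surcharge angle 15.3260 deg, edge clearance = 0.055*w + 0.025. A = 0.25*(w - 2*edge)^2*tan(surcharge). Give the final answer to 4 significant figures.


edge = 0.055*1.8510 + 0.025 = 0.126805 m
ew = 1.8510 - 2*0.126805 = 1.59739 m
A = 0.25 * 1.59739^2 * tan(15.3260 deg)
A = 0.1748 m^2


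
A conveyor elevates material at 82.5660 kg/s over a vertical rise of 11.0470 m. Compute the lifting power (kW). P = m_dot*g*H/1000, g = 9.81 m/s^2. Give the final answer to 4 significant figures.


P = 82.5660 * 9.81 * 11.0470 / 1000
P = 8.948 kW


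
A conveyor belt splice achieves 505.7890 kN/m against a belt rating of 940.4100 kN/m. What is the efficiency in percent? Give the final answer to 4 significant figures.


Eff = 505.7890 / 940.4100 * 100
Eff = 53.78 %


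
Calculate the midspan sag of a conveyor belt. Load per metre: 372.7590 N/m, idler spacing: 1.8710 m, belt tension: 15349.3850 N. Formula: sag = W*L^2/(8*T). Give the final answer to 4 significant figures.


sag = 372.7590 * 1.8710^2 / (8 * 15349.3850)
sag = 0.01063 m


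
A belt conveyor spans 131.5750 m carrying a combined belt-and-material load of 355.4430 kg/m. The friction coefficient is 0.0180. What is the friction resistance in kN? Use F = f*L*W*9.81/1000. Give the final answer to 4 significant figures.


F = 0.0180 * 131.5750 * 355.4430 * 9.81 / 1000
F = 8.258 kN


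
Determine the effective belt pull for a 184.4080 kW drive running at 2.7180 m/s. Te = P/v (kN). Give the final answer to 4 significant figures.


Te = P / v = 184.4080 / 2.7180
Te = 67.85 kN


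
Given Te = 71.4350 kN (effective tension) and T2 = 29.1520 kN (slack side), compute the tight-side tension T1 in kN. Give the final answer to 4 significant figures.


T1 = Te + T2 = 71.4350 + 29.1520
T1 = 100.6 kN


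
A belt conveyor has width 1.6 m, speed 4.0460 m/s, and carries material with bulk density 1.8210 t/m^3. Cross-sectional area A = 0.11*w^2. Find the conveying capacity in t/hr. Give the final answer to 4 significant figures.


A = 0.11 * 1.6^2 = 0.2816 m^2
C = 0.2816 * 4.0460 * 1.8210 * 3600
C = 7469 t/hr


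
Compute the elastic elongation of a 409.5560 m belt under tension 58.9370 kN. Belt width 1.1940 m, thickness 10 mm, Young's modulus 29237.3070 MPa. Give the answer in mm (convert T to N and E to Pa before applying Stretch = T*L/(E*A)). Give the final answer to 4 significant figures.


A = 1.1940 * 0.01 = 0.01194 m^2
Stretch = 58.9370*1000 * 409.5560 / (29237.3070e6 * 0.01194) * 1000
Stretch = 69.14 mm


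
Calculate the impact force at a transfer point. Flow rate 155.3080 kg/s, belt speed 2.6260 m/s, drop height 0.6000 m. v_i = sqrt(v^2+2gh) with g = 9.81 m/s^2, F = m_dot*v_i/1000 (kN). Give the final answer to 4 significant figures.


v_i = sqrt(2.6260^2 + 2*9.81*0.6000) = 4.32063 m/s
F = 155.3080 * 4.32063 / 1000
F = 0.6710 kN


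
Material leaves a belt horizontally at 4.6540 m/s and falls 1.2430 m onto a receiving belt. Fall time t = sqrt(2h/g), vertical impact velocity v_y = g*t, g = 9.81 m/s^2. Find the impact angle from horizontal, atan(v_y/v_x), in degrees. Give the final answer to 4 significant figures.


t = sqrt(2*1.2430/9.81) = 0.503403 s
v_y = 9.81 * 0.503403 = 4.93838 m/s
angle = atan(4.93838 / 4.6540) = 46.70 deg


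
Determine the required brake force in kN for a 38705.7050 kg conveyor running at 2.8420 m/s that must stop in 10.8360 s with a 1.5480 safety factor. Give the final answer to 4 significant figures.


F = 38705.7050 * 2.8420 / 10.8360 * 1.5480 / 1000
F = 15.71 kN


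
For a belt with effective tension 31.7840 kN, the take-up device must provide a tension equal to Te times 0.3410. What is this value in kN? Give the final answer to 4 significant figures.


T_tu = 31.7840 * 0.3410
T_tu = 10.84 kN


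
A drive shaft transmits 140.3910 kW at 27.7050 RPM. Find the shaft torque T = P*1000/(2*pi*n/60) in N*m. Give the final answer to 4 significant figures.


omega = 2*pi*27.7050/60 = 2.90126 rad/s
T = 140.3910*1000 / 2.90126
T = 48390 N*m


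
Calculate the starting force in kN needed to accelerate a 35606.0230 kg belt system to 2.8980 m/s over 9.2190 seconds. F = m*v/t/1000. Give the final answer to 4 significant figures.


F = 35606.0230 * 2.8980 / 9.2190 / 1000
F = 11.19 kN


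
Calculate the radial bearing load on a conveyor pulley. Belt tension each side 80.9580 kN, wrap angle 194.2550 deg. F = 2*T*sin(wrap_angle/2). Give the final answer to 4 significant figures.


F = 2 * 80.9580 * sin(194.2550/2 deg)
F = 160.7 kN


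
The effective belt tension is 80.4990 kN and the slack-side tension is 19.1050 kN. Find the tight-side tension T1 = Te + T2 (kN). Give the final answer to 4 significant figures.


T1 = Te + T2 = 80.4990 + 19.1050
T1 = 99.60 kN


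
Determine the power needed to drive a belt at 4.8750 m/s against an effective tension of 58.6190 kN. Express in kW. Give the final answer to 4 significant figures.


P = Te * v = 58.6190 * 4.8750
P = 285.8 kW


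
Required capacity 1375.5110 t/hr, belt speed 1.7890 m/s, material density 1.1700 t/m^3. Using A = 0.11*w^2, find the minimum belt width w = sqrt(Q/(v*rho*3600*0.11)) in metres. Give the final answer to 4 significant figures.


A_req = 1375.5110 / (1.7890 * 1.1700 * 3600) = 0.182543 m^2
w = sqrt(0.182543 / 0.11)
w = 1.288 m


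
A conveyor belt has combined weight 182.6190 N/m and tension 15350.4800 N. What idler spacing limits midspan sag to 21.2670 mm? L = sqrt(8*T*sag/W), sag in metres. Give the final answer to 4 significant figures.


sag = 21.2670/1000 = 0.021267 m
L = sqrt(8 * 15350.4800 * 0.021267 / 182.6190)
L = 3.782 m


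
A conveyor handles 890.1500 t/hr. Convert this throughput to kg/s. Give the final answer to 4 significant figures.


m_dot = 890.1500 * 1000 / 3600
m_dot = 247.3 kg/s


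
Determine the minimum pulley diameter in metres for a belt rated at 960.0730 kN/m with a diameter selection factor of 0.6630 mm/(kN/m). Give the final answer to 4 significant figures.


D = 960.0730 * 0.6630 / 1000
D = 0.6365 m


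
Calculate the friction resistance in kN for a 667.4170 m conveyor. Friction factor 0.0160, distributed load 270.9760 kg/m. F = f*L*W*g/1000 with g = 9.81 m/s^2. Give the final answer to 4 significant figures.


F = 0.0160 * 667.4170 * 270.9760 * 9.81 / 1000
F = 28.39 kN


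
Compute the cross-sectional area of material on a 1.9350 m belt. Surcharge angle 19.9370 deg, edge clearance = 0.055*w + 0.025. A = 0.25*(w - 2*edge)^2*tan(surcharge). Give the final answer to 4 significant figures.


edge = 0.055*1.9350 + 0.025 = 0.131425 m
ew = 1.9350 - 2*0.131425 = 1.67215 m
A = 0.25 * 1.67215^2 * tan(19.9370 deg)
A = 0.2536 m^2


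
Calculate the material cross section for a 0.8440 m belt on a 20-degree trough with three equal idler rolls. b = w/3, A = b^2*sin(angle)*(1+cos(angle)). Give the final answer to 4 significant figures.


b = 0.8440/3 = 0.281333 m
A = 0.281333^2 * sin(20 deg) * (1 + cos(20 deg))
A = 0.05251 m^2


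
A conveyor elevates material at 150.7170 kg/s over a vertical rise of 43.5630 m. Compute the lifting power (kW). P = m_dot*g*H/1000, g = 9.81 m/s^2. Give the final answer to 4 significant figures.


P = 150.7170 * 9.81 * 43.5630 / 1000
P = 64.41 kW


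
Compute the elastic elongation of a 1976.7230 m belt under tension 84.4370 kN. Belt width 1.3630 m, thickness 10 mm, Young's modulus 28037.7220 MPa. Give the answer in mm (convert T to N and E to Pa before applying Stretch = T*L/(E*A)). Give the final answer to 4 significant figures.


A = 1.3630 * 0.01 = 0.01363 m^2
Stretch = 84.4370*1000 * 1976.7230 / (28037.7220e6 * 0.01363) * 1000
Stretch = 436.8 mm


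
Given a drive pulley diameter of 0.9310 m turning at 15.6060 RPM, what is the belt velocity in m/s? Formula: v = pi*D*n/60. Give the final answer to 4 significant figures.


v = pi * 0.9310 * 15.6060 / 60
v = 0.7607 m/s


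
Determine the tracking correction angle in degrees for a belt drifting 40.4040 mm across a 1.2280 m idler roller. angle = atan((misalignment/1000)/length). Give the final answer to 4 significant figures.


misalign_m = 40.4040 / 1000 = 0.040404 m
angle = atan(0.040404 / 1.2280)
angle = 1.884 deg


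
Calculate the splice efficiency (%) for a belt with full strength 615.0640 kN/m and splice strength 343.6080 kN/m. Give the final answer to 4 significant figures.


Eff = 343.6080 / 615.0640 * 100
Eff = 55.87 %


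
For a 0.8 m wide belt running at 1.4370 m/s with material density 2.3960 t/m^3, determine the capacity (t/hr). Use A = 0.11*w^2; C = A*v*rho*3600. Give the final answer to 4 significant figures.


A = 0.11 * 0.8^2 = 0.0704 m^2
C = 0.0704 * 1.4370 * 2.3960 * 3600
C = 872.6 t/hr


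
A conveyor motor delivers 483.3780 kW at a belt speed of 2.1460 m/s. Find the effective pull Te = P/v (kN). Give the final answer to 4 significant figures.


Te = P / v = 483.3780 / 2.1460
Te = 225.2 kN


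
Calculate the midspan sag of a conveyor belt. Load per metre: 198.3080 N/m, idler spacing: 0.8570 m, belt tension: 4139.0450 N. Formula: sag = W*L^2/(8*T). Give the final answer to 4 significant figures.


sag = 198.3080 * 0.8570^2 / (8 * 4139.0450)
sag = 0.004399 m


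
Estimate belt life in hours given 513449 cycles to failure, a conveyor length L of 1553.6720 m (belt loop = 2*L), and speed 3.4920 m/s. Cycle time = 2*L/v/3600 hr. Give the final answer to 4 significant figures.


cycle_time = 2 * 1553.6720 / 3.4920 / 3600 = 0.24718 hr
life = 513449 * 0.24718 = 126900 hours


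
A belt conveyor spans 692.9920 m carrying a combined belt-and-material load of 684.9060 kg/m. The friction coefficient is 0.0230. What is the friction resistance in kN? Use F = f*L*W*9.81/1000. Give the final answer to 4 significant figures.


F = 0.0230 * 692.9920 * 684.9060 * 9.81 / 1000
F = 107.1 kN


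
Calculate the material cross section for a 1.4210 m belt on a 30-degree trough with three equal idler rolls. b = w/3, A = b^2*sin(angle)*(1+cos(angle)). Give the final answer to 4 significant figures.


b = 1.4210/3 = 0.473667 m
A = 0.473667^2 * sin(30 deg) * (1 + cos(30 deg))
A = 0.2093 m^2


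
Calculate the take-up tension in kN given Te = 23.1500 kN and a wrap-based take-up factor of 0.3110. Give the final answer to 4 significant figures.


T_tu = 23.1500 * 0.3110
T_tu = 7.200 kN


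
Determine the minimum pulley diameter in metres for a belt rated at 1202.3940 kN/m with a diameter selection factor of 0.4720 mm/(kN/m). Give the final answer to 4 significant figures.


D = 1202.3940 * 0.4720 / 1000
D = 0.5675 m


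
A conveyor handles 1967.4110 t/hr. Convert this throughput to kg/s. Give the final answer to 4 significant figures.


m_dot = 1967.4110 * 1000 / 3600
m_dot = 546.5 kg/s


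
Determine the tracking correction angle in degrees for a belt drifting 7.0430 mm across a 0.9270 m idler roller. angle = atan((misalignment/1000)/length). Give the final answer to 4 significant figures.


misalign_m = 7.0430 / 1000 = 0.007043 m
angle = atan(0.007043 / 0.9270)
angle = 0.4353 deg


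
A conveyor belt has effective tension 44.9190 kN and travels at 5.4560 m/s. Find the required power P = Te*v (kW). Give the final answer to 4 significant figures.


P = Te * v = 44.9190 * 5.4560
P = 245.1 kW


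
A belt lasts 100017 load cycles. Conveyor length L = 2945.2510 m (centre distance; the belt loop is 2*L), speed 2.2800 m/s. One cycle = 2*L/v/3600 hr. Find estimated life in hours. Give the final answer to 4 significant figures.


cycle_time = 2 * 2945.2510 / 2.2800 / 3600 = 0.717654 hr
life = 100017 * 0.717654 = 71780 hours


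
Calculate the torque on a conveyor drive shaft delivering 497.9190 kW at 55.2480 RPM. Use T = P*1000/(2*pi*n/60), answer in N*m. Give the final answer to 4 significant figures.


omega = 2*pi*55.2480/60 = 5.78556 rad/s
T = 497.9190*1000 / 5.78556
T = 86060 N*m


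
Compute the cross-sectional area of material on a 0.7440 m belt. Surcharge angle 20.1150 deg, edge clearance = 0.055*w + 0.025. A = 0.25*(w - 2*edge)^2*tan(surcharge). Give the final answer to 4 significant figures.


edge = 0.055*0.7440 + 0.025 = 0.06592 m
ew = 0.7440 - 2*0.06592 = 0.61216 m
A = 0.25 * 0.61216^2 * tan(20.1150 deg)
A = 0.03431 m^2


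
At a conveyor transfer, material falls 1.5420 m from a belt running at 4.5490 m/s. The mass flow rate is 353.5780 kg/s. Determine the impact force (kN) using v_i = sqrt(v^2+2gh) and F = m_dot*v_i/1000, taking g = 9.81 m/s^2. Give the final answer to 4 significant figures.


v_i = sqrt(4.5490^2 + 2*9.81*1.5420) = 7.13775 m/s
F = 353.5780 * 7.13775 / 1000
F = 2.524 kN


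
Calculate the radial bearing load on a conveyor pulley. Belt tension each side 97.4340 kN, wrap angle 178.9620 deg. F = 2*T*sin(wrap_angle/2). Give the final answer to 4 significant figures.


F = 2 * 97.4340 * sin(178.9620/2 deg)
F = 194.9 kN


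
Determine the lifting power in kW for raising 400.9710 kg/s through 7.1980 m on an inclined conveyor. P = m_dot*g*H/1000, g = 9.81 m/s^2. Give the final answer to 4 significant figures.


P = 400.9710 * 9.81 * 7.1980 / 1000
P = 28.31 kW


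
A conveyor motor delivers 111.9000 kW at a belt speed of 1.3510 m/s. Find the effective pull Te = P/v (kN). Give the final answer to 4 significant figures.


Te = P / v = 111.9000 / 1.3510
Te = 82.83 kN


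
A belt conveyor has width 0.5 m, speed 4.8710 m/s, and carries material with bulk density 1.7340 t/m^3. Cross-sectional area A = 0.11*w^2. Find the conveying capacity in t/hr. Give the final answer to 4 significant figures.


A = 0.11 * 0.5^2 = 0.0275 m^2
C = 0.0275 * 4.8710 * 1.7340 * 3600
C = 836.2 t/hr


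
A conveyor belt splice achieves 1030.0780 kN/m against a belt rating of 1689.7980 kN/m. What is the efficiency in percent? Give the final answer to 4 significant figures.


Eff = 1030.0780 / 1689.7980 * 100
Eff = 60.96 %


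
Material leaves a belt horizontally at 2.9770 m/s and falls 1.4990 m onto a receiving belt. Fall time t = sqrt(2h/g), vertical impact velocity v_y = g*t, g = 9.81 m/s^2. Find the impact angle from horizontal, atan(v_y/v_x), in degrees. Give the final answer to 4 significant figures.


t = sqrt(2*1.4990/9.81) = 0.552817 s
v_y = 9.81 * 0.552817 = 5.42313 m/s
angle = atan(5.42313 / 2.9770) = 61.24 deg


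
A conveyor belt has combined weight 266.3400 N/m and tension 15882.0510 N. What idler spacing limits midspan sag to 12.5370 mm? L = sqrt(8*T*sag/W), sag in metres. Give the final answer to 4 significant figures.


sag = 12.5370/1000 = 0.012537 m
L = sqrt(8 * 15882.0510 * 0.012537 / 266.3400)
L = 2.446 m


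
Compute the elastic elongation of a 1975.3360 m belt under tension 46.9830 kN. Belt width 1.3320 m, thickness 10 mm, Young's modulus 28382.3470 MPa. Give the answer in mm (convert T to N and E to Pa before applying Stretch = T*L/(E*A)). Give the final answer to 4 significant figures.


A = 1.3320 * 0.01 = 0.01332 m^2
Stretch = 46.9830*1000 * 1975.3360 / (28382.3470e6 * 0.01332) * 1000
Stretch = 245.5 mm


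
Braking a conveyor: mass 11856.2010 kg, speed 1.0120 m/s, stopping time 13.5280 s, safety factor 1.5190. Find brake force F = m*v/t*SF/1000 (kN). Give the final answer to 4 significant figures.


F = 11856.2010 * 1.0120 / 13.5280 * 1.5190 / 1000
F = 1.347 kN


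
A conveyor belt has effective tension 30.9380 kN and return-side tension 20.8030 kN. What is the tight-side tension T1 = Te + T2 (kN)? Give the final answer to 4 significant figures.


T1 = Te + T2 = 30.9380 + 20.8030
T1 = 51.74 kN


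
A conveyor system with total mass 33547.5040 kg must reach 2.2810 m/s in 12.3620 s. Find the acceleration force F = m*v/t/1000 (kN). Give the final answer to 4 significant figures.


F = 33547.5040 * 2.2810 / 12.3620 / 1000
F = 6.190 kN


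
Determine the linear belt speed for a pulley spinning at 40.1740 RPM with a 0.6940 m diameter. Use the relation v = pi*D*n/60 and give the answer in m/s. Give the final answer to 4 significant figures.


v = pi * 0.6940 * 40.1740 / 60
v = 1.460 m/s


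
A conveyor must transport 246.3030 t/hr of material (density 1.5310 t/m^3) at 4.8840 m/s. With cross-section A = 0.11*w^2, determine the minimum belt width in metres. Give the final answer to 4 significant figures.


A_req = 246.3030 / (4.8840 * 1.5310 * 3600) = 0.0091499 m^2
w = sqrt(0.0091499 / 0.11)
w = 0.2884 m


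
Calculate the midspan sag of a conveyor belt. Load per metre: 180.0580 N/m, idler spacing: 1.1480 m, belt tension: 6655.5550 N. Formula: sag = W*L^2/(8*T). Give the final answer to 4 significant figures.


sag = 180.0580 * 1.1480^2 / (8 * 6655.5550)
sag = 0.004457 m


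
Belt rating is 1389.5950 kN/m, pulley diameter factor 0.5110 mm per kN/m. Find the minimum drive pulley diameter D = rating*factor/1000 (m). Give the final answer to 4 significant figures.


D = 1389.5950 * 0.5110 / 1000
D = 0.7101 m


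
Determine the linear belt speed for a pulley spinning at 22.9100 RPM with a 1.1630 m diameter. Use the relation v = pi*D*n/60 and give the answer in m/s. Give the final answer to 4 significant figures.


v = pi * 1.1630 * 22.9100 / 60
v = 1.395 m/s


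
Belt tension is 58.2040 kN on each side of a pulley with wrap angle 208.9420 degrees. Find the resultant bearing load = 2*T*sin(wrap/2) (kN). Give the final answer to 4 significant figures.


F = 2 * 58.2040 * sin(208.9420/2 deg)
F = 112.7 kN


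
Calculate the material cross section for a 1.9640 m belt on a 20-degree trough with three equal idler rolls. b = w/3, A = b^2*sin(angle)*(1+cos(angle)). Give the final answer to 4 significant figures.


b = 1.9640/3 = 0.654667 m
A = 0.654667^2 * sin(20 deg) * (1 + cos(20 deg))
A = 0.2843 m^2


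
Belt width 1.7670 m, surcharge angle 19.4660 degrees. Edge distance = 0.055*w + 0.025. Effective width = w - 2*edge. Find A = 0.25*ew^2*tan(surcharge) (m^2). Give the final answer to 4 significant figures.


edge = 0.055*1.7670 + 0.025 = 0.122185 m
ew = 1.7670 - 2*0.122185 = 1.52263 m
A = 0.25 * 1.52263^2 * tan(19.4660 deg)
A = 0.2049 m^2


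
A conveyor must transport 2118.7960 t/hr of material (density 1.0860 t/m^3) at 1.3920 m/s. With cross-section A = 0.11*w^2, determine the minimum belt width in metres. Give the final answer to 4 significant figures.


A_req = 2118.7960 / (1.3920 * 1.0860 * 3600) = 0.38933 m^2
w = sqrt(0.38933 / 0.11)
w = 1.881 m


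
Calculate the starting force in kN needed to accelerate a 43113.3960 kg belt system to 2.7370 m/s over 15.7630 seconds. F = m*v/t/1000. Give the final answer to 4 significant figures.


F = 43113.3960 * 2.7370 / 15.7630 / 1000
F = 7.486 kN


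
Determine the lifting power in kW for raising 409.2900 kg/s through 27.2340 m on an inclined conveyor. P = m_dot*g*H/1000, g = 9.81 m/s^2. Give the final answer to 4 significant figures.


P = 409.2900 * 9.81 * 27.2340 / 1000
P = 109.3 kW


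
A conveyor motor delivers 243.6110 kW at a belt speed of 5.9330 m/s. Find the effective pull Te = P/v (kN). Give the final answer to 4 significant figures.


Te = P / v = 243.6110 / 5.9330
Te = 41.06 kN


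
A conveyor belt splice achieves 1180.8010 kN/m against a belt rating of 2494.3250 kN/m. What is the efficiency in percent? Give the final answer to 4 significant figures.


Eff = 1180.8010 / 2494.3250 * 100
Eff = 47.34 %


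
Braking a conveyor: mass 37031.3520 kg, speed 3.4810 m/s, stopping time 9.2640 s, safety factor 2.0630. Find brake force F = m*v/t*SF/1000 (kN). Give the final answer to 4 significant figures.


F = 37031.3520 * 3.4810 / 9.2640 * 2.0630 / 1000
F = 28.71 kN


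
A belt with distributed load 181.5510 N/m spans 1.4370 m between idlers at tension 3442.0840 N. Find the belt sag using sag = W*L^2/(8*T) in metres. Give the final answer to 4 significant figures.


sag = 181.5510 * 1.4370^2 / (8 * 3442.0840)
sag = 0.01361 m


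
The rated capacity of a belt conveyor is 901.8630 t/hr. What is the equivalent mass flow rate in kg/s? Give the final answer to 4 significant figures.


m_dot = 901.8630 * 1000 / 3600
m_dot = 250.5 kg/s


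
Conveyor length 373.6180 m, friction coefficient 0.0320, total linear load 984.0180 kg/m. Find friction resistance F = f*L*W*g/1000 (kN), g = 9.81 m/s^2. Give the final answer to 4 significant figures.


F = 0.0320 * 373.6180 * 984.0180 * 9.81 / 1000
F = 115.4 kN


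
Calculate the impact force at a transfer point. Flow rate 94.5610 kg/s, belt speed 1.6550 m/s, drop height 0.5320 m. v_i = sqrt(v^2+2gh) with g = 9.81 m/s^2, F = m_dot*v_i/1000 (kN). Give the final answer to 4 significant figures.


v_i = sqrt(1.6550^2 + 2*9.81*0.5320) = 3.63 m/s
F = 94.5610 * 3.63 / 1000
F = 0.3433 kN


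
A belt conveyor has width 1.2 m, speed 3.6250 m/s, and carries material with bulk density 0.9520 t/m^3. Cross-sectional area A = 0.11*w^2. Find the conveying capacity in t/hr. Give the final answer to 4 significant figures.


A = 0.11 * 1.2^2 = 0.1584 m^2
C = 0.1584 * 3.6250 * 0.9520 * 3600
C = 1968 t/hr


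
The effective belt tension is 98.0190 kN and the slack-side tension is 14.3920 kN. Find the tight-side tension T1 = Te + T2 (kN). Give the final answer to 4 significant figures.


T1 = Te + T2 = 98.0190 + 14.3920
T1 = 112.4 kN


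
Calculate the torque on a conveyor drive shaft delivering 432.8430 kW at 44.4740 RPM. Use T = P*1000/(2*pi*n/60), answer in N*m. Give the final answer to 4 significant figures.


omega = 2*pi*44.4740/60 = 4.65731 rad/s
T = 432.8430*1000 / 4.65731
T = 92940 N*m


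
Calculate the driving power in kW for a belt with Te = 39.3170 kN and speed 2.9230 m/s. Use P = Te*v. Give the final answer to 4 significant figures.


P = Te * v = 39.3170 * 2.9230
P = 114.9 kW


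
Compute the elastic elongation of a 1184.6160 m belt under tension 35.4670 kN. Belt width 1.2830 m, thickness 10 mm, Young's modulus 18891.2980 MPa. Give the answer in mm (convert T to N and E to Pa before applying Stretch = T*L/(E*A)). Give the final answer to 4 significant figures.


A = 1.2830 * 0.01 = 0.01283 m^2
Stretch = 35.4670*1000 * 1184.6160 / (18891.2980e6 * 0.01283) * 1000
Stretch = 173.3 mm


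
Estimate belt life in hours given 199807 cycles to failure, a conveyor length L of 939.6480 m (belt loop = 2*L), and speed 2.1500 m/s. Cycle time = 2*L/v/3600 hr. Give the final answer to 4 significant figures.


cycle_time = 2 * 939.6480 / 2.1500 / 3600 = 0.242803 hr
life = 199807 * 0.242803 = 48510 hours


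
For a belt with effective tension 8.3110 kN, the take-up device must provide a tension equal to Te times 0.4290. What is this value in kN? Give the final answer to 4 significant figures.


T_tu = 8.3110 * 0.4290
T_tu = 3.565 kN


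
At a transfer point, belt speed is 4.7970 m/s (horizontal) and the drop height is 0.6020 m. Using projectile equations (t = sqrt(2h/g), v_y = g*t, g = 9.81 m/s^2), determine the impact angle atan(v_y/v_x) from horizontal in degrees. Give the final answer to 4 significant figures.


t = sqrt(2*0.6020/9.81) = 0.350331 s
v_y = 9.81 * 0.350331 = 3.43675 m/s
angle = atan(3.43675 / 4.7970) = 35.62 deg


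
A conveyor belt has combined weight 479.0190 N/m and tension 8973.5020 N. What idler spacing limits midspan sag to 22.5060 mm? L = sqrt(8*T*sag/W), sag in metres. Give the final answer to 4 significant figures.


sag = 22.5060/1000 = 0.022506 m
L = sqrt(8 * 8973.5020 * 0.022506 / 479.0190)
L = 1.837 m


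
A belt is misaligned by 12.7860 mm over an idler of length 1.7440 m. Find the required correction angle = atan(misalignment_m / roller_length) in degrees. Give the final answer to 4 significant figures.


misalign_m = 12.7860 / 1000 = 0.012786 m
angle = atan(0.012786 / 1.7440)
angle = 0.4201 deg


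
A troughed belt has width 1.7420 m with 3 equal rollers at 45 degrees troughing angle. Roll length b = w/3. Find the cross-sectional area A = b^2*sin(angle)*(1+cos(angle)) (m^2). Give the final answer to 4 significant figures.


b = 1.7420/3 = 0.580667 m
A = 0.580667^2 * sin(45 deg) * (1 + cos(45 deg))
A = 0.4070 m^2


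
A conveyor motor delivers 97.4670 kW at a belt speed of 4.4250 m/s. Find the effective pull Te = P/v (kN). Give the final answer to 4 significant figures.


Te = P / v = 97.4670 / 4.4250
Te = 22.03 kN


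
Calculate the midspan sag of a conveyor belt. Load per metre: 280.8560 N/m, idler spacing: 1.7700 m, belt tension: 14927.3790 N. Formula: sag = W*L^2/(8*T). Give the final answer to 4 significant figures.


sag = 280.8560 * 1.7700^2 / (8 * 14927.3790)
sag = 0.007368 m


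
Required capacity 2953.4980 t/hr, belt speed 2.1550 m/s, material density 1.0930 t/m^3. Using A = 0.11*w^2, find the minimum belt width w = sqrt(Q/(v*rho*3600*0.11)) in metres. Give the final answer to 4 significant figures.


A_req = 2953.4980 / (2.1550 * 1.0930 * 3600) = 0.348311 m^2
w = sqrt(0.348311 / 0.11)
w = 1.779 m


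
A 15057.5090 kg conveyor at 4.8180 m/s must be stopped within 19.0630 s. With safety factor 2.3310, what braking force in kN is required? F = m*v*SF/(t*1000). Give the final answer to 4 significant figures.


F = 15057.5090 * 4.8180 / 19.0630 * 2.3310 / 1000
F = 8.871 kN


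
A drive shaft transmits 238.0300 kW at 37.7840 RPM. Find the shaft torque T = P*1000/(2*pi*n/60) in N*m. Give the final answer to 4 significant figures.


omega = 2*pi*37.7840/60 = 3.95673 rad/s
T = 238.0300*1000 / 3.95673
T = 60160 N*m


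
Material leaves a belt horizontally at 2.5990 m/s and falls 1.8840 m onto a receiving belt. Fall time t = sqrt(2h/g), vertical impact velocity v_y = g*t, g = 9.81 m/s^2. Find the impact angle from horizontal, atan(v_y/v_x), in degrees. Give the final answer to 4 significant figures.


t = sqrt(2*1.8840/9.81) = 0.619756 s
v_y = 9.81 * 0.619756 = 6.07981 m/s
angle = atan(6.07981 / 2.5990) = 66.85 deg


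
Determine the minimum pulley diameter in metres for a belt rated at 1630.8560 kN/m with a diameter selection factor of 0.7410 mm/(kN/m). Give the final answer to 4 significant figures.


D = 1630.8560 * 0.7410 / 1000
D = 1.208 m


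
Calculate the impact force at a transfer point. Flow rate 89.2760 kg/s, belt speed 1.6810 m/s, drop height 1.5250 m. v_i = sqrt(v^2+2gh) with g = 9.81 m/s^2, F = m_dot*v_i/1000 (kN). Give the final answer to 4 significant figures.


v_i = sqrt(1.6810^2 + 2*9.81*1.5250) = 5.72243 m/s
F = 89.2760 * 5.72243 / 1000
F = 0.5109 kN


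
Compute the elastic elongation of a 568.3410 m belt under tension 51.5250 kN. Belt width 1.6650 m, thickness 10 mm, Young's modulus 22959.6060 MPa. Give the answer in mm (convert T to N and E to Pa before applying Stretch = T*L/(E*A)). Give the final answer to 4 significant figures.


A = 1.6650 * 0.01 = 0.01665 m^2
Stretch = 51.5250*1000 * 568.3410 / (22959.6060e6 * 0.01665) * 1000
Stretch = 76.60 mm


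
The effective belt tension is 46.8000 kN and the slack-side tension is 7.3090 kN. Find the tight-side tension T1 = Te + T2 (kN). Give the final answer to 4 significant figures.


T1 = Te + T2 = 46.8000 + 7.3090
T1 = 54.11 kN


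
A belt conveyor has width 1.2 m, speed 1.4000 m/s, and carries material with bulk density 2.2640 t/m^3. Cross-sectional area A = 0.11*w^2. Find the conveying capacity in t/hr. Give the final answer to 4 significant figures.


A = 0.11 * 1.2^2 = 0.1584 m^2
C = 0.1584 * 1.4000 * 2.2640 * 3600
C = 1807 t/hr


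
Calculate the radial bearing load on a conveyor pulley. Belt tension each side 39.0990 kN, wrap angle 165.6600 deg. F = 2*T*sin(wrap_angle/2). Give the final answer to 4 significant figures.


F = 2 * 39.0990 * sin(165.6600/2 deg)
F = 77.59 kN


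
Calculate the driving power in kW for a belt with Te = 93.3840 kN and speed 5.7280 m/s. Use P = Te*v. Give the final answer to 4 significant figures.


P = Te * v = 93.3840 * 5.7280
P = 534.9 kW


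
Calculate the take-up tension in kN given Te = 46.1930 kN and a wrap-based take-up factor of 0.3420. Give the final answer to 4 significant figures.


T_tu = 46.1930 * 0.3420
T_tu = 15.80 kN


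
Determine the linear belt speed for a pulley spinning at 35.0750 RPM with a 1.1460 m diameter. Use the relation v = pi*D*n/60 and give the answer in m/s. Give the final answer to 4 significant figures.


v = pi * 1.1460 * 35.0750 / 60
v = 2.105 m/s


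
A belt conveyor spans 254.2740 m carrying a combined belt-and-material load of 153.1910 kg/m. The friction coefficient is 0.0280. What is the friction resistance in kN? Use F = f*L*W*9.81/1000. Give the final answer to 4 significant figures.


F = 0.0280 * 254.2740 * 153.1910 * 9.81 / 1000
F = 10.70 kN


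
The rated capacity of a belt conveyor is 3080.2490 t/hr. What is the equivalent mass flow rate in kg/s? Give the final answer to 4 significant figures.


m_dot = 3080.2490 * 1000 / 3600
m_dot = 855.6 kg/s


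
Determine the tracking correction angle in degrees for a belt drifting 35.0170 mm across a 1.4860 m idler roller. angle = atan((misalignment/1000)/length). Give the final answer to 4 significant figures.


misalign_m = 35.0170 / 1000 = 0.035017 m
angle = atan(0.035017 / 1.4860)
angle = 1.350 deg


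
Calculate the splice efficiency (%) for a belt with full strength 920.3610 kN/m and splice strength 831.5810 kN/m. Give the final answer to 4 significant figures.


Eff = 831.5810 / 920.3610 * 100
Eff = 90.35 %


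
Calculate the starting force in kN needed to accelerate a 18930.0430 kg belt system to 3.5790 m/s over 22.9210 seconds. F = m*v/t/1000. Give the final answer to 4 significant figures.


F = 18930.0430 * 3.5790 / 22.9210 / 1000
F = 2.956 kN


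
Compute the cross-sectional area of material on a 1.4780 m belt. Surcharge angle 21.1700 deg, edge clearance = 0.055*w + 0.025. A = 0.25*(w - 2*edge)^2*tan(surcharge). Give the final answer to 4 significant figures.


edge = 0.055*1.4780 + 0.025 = 0.10629 m
ew = 1.4780 - 2*0.10629 = 1.26542 m
A = 0.25 * 1.26542^2 * tan(21.1700 deg)
A = 0.1550 m^2


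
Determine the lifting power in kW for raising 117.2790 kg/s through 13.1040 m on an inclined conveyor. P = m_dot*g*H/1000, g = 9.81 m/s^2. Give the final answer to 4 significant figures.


P = 117.2790 * 9.81 * 13.1040 / 1000
P = 15.08 kW


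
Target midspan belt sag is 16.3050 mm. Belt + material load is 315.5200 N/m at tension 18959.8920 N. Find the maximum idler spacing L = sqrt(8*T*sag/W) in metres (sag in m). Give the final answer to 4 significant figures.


sag = 16.3050/1000 = 0.016305 m
L = sqrt(8 * 18959.8920 * 0.016305 / 315.5200)
L = 2.800 m


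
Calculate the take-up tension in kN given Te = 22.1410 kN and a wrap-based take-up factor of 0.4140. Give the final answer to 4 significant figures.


T_tu = 22.1410 * 0.4140
T_tu = 9.166 kN


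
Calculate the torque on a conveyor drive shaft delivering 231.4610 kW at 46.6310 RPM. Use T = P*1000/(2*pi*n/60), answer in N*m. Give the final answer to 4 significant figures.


omega = 2*pi*46.6310/60 = 4.88319 rad/s
T = 231.4610*1000 / 4.88319
T = 47400 N*m


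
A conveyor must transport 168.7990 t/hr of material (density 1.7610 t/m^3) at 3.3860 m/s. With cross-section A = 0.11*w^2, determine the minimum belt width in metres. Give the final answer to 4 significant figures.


A_req = 168.7990 / (3.3860 * 1.7610 * 3600) = 0.00786359 m^2
w = sqrt(0.00786359 / 0.11)
w = 0.2674 m
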